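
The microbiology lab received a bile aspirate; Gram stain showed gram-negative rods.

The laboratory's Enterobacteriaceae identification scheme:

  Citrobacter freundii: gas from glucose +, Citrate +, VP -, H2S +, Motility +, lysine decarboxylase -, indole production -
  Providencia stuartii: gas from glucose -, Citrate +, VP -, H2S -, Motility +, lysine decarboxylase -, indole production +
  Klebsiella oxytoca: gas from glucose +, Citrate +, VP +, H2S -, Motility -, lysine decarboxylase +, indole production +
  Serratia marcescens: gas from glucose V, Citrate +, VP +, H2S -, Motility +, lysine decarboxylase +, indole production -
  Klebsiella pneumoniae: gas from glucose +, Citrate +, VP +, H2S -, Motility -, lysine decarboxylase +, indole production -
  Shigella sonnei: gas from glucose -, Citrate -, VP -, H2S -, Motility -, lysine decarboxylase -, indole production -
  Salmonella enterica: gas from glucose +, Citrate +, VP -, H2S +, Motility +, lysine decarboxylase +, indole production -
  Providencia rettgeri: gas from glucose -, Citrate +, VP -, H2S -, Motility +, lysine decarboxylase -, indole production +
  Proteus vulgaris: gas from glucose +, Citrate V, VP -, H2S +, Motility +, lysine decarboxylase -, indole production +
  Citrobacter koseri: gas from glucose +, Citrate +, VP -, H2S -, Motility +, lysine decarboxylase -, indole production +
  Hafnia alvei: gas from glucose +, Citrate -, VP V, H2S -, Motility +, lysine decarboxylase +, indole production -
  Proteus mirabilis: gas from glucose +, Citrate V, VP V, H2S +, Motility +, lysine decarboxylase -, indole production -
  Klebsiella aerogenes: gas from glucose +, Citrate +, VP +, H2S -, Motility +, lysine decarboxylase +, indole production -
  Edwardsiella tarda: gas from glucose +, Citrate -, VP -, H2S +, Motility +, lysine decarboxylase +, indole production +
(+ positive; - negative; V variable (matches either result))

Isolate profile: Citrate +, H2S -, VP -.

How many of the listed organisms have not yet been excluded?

VP -: excludes Klebsiella oxytoca, Serratia marcescens, Klebsiella pneumoniae, Klebsiella aerogenes — 10 left.
Citrate +: excludes Shigella sonnei, Hafnia alvei, Edwardsiella tarda — 7 left.
H2S -: excludes Citrobacter freundii, Salmonella enterica, Proteus vulgaris, Proteus mirabilis — 3 left.
Still consistent: Citrobacter koseri, Providencia rettgeri, Providencia stuartii.

3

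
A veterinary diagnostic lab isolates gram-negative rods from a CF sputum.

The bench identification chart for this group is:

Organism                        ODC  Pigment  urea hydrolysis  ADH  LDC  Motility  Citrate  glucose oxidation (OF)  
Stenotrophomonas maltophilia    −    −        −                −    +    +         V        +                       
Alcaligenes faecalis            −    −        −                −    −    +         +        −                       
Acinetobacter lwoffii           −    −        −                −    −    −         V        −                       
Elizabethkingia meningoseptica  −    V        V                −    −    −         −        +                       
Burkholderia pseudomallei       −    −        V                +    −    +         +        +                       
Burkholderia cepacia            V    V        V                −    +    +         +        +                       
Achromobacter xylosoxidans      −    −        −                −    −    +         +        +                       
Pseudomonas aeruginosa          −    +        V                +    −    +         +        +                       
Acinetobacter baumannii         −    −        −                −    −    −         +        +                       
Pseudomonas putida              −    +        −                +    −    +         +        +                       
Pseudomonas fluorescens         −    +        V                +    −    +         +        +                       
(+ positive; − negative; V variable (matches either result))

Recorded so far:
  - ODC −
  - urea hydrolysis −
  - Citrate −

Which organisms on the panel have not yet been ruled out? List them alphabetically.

Acinetobacter lwoffii, Elizabethkingia meningoseptica, Stenotrophomonas maltophilia

urea hydrolysis −: all 11 remaining candidates are consistent.
ODC −: all 11 remaining candidates are consistent.
Citrate −: excludes 8 organisms — 3 left.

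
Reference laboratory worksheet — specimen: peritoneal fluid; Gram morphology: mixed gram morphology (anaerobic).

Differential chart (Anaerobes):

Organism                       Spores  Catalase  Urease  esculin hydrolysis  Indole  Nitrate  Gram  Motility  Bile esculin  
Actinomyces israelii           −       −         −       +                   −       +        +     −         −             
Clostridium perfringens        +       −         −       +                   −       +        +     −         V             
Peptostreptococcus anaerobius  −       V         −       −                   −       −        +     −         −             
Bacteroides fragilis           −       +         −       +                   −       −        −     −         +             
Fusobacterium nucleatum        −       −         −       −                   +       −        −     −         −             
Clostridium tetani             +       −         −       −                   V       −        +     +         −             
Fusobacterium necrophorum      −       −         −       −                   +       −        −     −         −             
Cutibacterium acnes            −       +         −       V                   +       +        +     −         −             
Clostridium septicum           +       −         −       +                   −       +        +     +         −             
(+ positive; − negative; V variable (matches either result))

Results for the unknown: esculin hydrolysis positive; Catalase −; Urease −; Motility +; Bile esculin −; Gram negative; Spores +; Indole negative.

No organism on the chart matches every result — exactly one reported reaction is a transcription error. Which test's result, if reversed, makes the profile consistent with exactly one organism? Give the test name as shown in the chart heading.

As reported, no row in the chart matches all 8 reactions.
Reversing Bile esculin → still no organism matches.
Reversing Urease → still no organism matches.
Reversing esculin hydrolysis → still no organism matches.
Reversing Motility → still no organism matches.
Reversing Catalase → still no organism matches.
Reversing Spores → still no organism matches.
Reversing Gram (to +) → unique match: Clostridium septicum.
Reversing Indole → still no organism matches.

Gram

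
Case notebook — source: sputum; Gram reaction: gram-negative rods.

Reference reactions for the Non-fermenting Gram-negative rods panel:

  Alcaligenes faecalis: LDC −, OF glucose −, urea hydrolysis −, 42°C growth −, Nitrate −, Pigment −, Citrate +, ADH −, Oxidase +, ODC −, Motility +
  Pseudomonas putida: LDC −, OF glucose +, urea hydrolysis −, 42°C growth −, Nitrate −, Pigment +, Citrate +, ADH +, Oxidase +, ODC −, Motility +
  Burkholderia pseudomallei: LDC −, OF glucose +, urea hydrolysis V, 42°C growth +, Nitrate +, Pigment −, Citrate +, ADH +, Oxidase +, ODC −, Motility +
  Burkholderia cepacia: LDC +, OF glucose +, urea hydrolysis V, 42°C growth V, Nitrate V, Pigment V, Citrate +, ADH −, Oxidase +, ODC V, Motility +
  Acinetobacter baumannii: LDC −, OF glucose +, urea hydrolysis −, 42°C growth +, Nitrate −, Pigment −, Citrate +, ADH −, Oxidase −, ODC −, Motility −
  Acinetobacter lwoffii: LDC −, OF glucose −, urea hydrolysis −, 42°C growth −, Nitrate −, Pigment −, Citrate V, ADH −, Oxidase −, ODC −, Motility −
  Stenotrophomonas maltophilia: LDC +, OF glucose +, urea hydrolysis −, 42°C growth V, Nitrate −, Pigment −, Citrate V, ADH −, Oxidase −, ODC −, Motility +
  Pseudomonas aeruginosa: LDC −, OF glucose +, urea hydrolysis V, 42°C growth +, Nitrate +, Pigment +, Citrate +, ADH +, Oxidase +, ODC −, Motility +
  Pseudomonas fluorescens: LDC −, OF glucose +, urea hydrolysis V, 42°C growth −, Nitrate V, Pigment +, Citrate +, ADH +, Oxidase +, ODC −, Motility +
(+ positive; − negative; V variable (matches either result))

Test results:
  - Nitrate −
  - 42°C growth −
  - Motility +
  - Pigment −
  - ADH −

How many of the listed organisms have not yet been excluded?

42°C growth −: excludes Burkholderia pseudomallei, Acinetobacter baumannii, Pseudomonas aeruginosa — 6 left.
Pigment −: excludes Pseudomonas putida, Pseudomonas fluorescens — 4 left.
Nitrate −: all 4 remaining candidates are consistent.
ADH −: all 4 remaining candidates are consistent.
Motility +: excludes Acinetobacter lwoffii — 3 left.
Still consistent: Alcaligenes faecalis, Burkholderia cepacia, Stenotrophomonas maltophilia.

3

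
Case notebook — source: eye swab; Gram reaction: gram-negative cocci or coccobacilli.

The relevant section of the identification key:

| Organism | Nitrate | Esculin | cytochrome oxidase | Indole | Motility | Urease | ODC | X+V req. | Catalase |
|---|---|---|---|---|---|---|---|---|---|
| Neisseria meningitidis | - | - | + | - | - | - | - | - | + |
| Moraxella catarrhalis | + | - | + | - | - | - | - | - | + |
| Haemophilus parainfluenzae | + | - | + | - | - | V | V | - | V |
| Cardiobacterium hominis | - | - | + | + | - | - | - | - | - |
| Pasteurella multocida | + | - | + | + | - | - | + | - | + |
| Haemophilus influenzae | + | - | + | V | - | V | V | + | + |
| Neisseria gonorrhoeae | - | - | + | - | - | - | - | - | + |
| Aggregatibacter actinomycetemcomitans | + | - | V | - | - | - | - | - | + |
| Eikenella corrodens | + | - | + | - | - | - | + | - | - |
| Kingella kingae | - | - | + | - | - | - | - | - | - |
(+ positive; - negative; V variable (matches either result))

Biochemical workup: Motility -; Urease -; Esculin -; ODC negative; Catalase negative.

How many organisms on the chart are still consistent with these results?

ODC -: excludes Pasteurella multocida, Eikenella corrodens — 8 left.
Motility -: all 8 remaining candidates are consistent.
Esculin -: all 8 remaining candidates are consistent.
Urease -: all 8 remaining candidates are consistent.
Catalase -: excludes 5 organisms — 3 left.
Still consistent: Cardiobacterium hominis, Haemophilus parainfluenzae, Kingella kingae.

3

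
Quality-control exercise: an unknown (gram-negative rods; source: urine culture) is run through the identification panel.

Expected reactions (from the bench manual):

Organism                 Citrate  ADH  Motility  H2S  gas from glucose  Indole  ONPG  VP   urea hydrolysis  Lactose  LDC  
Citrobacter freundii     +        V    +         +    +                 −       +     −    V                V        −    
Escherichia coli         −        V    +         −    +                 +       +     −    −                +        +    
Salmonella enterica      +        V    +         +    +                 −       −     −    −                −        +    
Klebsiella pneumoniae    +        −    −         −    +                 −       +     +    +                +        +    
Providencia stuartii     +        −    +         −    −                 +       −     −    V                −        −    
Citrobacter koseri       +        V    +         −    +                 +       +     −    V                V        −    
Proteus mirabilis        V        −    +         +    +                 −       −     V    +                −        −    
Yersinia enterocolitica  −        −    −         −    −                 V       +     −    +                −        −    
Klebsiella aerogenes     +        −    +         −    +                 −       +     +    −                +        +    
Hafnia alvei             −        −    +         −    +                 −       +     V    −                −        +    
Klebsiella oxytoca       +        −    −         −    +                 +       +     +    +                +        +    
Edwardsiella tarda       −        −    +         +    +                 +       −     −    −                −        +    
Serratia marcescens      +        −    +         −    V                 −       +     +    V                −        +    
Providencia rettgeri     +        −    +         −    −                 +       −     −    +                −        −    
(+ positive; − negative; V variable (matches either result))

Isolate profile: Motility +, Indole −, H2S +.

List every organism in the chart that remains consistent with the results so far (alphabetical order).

Motility +: excludes Klebsiella pneumoniae, Yersinia enterocolitica, Klebsiella oxytoca — 11 left.
Indole −: excludes 5 organisms — 6 left.
H2S +: excludes Klebsiella aerogenes, Hafnia alvei, Serratia marcescens — 3 left.

Citrobacter freundii, Proteus mirabilis, Salmonella enterica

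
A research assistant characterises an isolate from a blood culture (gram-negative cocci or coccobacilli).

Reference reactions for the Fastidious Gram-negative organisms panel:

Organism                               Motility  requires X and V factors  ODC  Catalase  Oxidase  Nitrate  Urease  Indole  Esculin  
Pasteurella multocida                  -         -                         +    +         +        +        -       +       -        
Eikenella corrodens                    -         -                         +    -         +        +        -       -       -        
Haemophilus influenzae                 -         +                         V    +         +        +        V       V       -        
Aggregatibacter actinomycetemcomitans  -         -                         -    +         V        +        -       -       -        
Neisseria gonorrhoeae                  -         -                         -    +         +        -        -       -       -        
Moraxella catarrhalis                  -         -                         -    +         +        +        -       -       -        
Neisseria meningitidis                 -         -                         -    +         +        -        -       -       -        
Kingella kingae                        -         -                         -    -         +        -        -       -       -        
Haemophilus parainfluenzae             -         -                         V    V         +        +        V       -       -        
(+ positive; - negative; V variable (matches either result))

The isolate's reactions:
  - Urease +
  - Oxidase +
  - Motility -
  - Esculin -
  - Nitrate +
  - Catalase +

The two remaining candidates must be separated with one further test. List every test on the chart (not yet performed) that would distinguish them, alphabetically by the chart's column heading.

Nitrate +: excludes Neisseria gonorrhoeae, Neisseria meningitidis, Kingella kingae — 6 left.
Motility -: all 6 remaining candidates are consistent.
Oxidase +: all 6 remaining candidates are consistent.
Esculin -: all 6 remaining candidates are consistent.
Catalase +: excludes Eikenella corrodens — 5 left.
Urease +: excludes Pasteurella multocida, Aggregatibacter actinomycetemcomitans, Moraxella catarrhalis — 2 left.
Two candidates remain: Haemophilus influenzae and Haemophilus parainfluenzae.
  requires X and V factors: Haemophilus influenzae +, Haemophilus parainfluenzae - — discriminates.
  ODC: V vs V — variable for at least one, does not separate.
  Indole: V vs - — variable for at least one, does not separate.

requires X and V factors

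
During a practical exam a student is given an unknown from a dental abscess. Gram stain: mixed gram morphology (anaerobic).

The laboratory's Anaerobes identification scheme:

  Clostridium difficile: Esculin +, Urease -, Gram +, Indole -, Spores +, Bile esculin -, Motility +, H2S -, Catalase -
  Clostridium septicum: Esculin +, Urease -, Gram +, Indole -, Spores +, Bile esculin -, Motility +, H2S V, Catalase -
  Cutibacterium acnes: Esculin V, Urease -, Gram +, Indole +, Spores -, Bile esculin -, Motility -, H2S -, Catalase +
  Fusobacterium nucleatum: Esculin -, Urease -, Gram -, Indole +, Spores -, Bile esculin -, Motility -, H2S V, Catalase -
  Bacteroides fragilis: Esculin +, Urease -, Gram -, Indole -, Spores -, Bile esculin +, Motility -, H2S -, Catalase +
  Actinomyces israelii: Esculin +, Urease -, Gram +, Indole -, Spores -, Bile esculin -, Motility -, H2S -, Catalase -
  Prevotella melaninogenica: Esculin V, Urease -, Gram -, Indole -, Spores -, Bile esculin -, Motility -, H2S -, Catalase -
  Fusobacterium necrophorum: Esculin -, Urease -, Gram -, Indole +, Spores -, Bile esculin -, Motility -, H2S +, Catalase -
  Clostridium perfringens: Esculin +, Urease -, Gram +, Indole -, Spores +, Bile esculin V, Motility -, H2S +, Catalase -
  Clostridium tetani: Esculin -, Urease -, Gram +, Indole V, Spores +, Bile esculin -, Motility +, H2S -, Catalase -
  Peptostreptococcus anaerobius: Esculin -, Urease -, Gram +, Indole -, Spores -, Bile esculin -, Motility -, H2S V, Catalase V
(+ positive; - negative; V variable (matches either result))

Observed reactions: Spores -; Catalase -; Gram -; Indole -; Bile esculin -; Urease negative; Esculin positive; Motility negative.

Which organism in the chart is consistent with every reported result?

Prevotella melaninogenica

Bile esculin -: excludes Bacteroides fragilis — 10 left.
Esculin +: excludes Fusobacterium nucleatum, Fusobacterium necrophorum, Clostridium tetani, Peptostreptococcus anaerobius — 6 left.
Indole -: excludes Cutibacterium acnes — 5 left.
Gram -: excludes Clostridium difficile, Clostridium septicum, Actinomyces israelii, Clostridium perfringens — 1 left.
Spores -: the one remaining candidate is consistent.
Urease -: the one remaining candidate is consistent.
Motility -: the one remaining candidate is consistent.
Catalase -: the one remaining candidate is consistent.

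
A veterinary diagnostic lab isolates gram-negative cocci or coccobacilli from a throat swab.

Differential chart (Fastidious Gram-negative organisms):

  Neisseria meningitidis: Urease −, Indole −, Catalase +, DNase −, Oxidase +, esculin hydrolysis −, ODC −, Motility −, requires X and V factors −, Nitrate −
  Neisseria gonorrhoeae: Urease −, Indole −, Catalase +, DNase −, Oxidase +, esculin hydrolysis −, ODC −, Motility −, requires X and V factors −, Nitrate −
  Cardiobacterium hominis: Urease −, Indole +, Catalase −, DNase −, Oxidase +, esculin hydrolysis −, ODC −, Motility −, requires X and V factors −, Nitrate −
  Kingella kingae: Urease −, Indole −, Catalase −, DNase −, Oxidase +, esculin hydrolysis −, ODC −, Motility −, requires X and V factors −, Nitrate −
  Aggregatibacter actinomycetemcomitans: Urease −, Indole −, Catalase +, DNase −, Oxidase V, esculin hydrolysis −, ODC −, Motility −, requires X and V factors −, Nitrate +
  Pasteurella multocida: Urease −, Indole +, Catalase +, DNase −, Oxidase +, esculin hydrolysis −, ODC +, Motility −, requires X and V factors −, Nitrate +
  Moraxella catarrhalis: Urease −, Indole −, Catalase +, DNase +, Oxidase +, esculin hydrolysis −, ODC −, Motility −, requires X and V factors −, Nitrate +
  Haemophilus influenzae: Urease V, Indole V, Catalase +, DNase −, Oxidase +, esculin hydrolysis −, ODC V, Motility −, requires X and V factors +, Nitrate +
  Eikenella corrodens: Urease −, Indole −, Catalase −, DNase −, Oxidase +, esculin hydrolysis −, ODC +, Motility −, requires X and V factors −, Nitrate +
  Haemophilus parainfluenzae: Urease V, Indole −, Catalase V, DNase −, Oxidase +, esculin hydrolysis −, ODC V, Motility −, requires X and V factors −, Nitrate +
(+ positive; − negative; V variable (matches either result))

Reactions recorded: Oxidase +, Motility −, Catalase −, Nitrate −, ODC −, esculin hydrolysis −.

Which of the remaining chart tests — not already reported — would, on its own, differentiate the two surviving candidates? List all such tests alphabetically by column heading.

Oxidase +: all 10 remaining candidates are consistent.
esculin hydrolysis −: all 10 remaining candidates are consistent.
Motility −: all 10 remaining candidates are consistent.
ODC −: excludes Pasteurella multocida, Eikenella corrodens — 8 left.
Catalase −: excludes 5 organisms — 3 left.
Nitrate −: excludes Haemophilus parainfluenzae — 2 left.
Two candidates remain: Cardiobacterium hominis and Kingella kingae.
  Urease: − vs − — same for both, does not separate.
  Indole: Cardiobacterium hominis +, Kingella kingae − — discriminates.
  DNase: − vs − — same for both, does not separate.
  requires X and V factors: − vs − — same for both, does not separate.

Indole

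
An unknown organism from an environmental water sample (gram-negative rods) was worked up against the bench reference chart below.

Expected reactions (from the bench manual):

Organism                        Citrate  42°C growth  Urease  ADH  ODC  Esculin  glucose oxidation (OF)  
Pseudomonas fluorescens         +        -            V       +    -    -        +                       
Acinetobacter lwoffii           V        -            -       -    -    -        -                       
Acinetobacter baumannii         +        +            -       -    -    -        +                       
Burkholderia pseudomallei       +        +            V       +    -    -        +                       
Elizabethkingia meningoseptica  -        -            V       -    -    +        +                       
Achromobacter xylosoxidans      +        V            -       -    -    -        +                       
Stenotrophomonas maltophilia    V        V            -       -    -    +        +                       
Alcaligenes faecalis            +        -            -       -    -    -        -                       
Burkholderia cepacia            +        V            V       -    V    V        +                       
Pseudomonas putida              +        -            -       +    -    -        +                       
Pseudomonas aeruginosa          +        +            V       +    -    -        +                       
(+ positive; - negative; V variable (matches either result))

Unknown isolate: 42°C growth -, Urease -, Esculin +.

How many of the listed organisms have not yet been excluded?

3

Esculin +: excludes 8 organisms — 3 left.
Urease -: all 3 remaining candidates are consistent.
42°C growth -: all 3 remaining candidates are consistent.
Still consistent: Burkholderia cepacia, Elizabethkingia meningoseptica, Stenotrophomonas maltophilia.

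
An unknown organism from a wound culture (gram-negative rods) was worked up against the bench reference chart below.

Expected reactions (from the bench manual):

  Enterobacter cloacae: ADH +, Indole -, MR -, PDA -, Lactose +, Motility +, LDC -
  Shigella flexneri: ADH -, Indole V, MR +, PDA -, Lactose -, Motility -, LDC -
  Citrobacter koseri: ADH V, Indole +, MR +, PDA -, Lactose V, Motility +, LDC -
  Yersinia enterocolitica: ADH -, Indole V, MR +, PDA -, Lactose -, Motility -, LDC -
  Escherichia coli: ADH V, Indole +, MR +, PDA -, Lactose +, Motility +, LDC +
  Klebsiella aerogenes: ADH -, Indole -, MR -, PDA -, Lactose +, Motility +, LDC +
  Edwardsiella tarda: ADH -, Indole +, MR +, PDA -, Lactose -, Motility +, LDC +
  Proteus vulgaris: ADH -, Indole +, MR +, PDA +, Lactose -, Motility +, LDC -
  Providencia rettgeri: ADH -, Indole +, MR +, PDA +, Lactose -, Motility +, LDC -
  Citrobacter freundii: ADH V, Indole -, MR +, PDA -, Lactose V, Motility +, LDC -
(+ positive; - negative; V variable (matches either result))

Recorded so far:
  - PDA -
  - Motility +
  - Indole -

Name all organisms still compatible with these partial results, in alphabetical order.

Indole -: excludes 5 organisms — 5 left.
Motility +: excludes Shigella flexneri, Yersinia enterocolitica — 3 left.
PDA -: all 3 remaining candidates are consistent.

Citrobacter freundii, Enterobacter cloacae, Klebsiella aerogenes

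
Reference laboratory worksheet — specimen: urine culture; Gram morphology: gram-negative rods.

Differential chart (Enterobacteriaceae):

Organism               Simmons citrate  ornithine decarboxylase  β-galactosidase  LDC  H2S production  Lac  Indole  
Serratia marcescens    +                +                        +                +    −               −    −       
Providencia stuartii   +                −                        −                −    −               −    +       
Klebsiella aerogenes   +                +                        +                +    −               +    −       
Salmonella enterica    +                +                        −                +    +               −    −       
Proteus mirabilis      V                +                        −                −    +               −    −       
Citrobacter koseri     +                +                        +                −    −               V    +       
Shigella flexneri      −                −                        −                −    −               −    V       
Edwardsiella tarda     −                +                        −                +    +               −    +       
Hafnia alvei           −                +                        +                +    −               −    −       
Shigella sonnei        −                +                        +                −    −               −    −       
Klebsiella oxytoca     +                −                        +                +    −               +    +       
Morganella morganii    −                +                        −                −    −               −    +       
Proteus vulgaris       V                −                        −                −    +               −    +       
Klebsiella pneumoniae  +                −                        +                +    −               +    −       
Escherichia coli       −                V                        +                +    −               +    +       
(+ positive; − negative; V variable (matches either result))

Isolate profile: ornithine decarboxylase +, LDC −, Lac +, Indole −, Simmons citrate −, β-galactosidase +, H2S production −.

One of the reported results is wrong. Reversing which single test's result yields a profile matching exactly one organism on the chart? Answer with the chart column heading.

Lac

As reported, no row in the chart matches all 7 reactions.
Reversing Lac (to −) → unique match: Shigella sonnei.
Reversing ornithine decarboxylase → still no organism matches.
Reversing Simmons citrate → still no organism matches.
Reversing Indole → still no organism matches.
Reversing LDC → still no organism matches.
Reversing H2S production → still no organism matches.
Reversing β-galactosidase → still no organism matches.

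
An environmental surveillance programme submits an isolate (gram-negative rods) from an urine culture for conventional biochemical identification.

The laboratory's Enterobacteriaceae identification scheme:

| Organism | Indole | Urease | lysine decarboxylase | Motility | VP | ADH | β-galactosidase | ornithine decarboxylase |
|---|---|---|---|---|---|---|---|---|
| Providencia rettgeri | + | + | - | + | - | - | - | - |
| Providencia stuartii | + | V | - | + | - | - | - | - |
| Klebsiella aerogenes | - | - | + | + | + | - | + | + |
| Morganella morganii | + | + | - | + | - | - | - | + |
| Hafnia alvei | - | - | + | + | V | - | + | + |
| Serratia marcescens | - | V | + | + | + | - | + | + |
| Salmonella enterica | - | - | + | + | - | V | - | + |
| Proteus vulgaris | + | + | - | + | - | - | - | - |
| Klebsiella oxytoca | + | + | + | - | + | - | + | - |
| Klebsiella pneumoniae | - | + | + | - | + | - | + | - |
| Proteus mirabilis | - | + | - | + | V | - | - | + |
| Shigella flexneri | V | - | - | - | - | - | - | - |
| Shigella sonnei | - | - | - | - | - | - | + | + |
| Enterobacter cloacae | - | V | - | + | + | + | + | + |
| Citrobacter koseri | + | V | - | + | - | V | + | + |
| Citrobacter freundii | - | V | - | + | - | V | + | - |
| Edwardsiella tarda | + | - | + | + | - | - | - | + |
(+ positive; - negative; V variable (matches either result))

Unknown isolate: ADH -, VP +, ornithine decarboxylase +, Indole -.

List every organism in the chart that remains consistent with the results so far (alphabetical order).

ADH -: excludes Enterobacter cloacae — 16 left.
Indole -: excludes 7 organisms — 9 left.
VP +: excludes Salmonella enterica, Shigella flexneri, Shigella sonnei, Citrobacter freundii — 5 left.
ornithine decarboxylase +: excludes Klebsiella pneumoniae — 4 left.

Hafnia alvei, Klebsiella aerogenes, Proteus mirabilis, Serratia marcescens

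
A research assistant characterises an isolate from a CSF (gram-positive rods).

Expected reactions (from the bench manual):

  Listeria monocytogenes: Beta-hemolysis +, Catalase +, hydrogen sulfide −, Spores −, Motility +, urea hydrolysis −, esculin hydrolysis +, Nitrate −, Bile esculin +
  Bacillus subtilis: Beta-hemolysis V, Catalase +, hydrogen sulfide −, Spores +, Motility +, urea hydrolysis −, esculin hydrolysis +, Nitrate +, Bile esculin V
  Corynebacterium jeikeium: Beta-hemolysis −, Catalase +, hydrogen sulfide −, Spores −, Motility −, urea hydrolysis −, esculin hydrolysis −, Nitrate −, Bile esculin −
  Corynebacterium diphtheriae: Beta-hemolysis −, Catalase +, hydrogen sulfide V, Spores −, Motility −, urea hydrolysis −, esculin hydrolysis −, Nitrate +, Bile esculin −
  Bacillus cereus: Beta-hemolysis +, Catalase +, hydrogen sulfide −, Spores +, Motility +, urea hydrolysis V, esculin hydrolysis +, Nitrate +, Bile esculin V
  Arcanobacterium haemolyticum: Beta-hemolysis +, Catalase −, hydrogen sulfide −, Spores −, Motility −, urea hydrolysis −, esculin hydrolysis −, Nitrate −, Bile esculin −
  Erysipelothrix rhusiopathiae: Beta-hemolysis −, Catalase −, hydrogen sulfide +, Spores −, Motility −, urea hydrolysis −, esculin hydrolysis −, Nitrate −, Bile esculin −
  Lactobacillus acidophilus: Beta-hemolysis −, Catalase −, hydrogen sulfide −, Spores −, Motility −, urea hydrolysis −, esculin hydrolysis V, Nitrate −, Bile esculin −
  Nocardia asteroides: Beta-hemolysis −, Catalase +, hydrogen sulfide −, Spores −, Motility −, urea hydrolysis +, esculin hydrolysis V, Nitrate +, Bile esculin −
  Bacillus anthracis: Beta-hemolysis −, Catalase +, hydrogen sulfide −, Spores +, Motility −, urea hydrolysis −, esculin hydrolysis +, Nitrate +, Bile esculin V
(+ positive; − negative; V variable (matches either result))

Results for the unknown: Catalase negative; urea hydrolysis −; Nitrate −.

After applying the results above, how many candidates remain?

3

urea hydrolysis −: excludes Nocardia asteroides — 9 left.
Nitrate −: excludes Bacillus subtilis, Corynebacterium diphtheriae, Bacillus cereus, Bacillus anthracis — 5 left.
Catalase −: excludes Listeria monocytogenes, Corynebacterium jeikeium — 3 left.
Still consistent: Arcanobacterium haemolyticum, Erysipelothrix rhusiopathiae, Lactobacillus acidophilus.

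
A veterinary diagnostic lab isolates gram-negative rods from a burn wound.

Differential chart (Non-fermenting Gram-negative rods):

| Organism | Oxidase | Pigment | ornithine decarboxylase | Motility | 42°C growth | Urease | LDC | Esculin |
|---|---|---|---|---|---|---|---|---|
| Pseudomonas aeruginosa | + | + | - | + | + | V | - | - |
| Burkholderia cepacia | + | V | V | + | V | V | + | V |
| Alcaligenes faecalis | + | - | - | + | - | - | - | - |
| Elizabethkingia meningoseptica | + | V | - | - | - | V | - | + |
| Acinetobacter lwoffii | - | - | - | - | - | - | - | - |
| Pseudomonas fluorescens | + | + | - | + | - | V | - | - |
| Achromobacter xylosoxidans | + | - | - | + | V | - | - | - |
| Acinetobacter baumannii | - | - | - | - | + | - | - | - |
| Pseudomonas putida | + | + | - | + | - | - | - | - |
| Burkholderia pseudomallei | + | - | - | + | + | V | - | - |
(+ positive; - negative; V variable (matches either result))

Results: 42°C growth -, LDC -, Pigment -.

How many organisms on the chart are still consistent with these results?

Pigment -: excludes Pseudomonas aeruginosa, Pseudomonas fluorescens, Pseudomonas putida — 7 left.
LDC -: excludes Burkholderia cepacia — 6 left.
42°C growth -: excludes Acinetobacter baumannii, Burkholderia pseudomallei — 4 left.
Still consistent: Achromobacter xylosoxidans, Acinetobacter lwoffii, Alcaligenes faecalis, Elizabethkingia meningoseptica.

4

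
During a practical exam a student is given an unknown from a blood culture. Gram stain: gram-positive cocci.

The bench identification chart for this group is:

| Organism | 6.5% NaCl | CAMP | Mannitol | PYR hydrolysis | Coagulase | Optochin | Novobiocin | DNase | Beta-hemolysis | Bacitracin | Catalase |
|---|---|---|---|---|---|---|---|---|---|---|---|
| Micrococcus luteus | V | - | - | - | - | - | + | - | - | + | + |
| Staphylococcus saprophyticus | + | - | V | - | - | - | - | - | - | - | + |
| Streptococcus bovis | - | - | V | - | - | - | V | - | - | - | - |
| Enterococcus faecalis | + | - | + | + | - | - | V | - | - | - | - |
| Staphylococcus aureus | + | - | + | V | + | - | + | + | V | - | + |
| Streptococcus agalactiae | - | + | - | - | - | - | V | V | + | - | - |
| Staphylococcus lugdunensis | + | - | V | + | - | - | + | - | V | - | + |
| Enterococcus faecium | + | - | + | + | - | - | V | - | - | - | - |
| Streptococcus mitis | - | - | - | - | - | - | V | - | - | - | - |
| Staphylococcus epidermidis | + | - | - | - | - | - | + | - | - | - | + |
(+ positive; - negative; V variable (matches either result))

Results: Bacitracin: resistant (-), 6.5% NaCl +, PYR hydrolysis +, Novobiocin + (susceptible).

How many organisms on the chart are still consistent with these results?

6.5% NaCl +: excludes Streptococcus bovis, Streptococcus agalactiae, Streptococcus mitis — 7 left.
Bacitracin -: excludes Micrococcus luteus — 6 left.
Novobiocin +: excludes Staphylococcus saprophyticus — 5 left.
PYR hydrolysis +: excludes Staphylococcus epidermidis — 4 left.
Still consistent: Enterococcus faecalis, Enterococcus faecium, Staphylococcus aureus, Staphylococcus lugdunensis.

4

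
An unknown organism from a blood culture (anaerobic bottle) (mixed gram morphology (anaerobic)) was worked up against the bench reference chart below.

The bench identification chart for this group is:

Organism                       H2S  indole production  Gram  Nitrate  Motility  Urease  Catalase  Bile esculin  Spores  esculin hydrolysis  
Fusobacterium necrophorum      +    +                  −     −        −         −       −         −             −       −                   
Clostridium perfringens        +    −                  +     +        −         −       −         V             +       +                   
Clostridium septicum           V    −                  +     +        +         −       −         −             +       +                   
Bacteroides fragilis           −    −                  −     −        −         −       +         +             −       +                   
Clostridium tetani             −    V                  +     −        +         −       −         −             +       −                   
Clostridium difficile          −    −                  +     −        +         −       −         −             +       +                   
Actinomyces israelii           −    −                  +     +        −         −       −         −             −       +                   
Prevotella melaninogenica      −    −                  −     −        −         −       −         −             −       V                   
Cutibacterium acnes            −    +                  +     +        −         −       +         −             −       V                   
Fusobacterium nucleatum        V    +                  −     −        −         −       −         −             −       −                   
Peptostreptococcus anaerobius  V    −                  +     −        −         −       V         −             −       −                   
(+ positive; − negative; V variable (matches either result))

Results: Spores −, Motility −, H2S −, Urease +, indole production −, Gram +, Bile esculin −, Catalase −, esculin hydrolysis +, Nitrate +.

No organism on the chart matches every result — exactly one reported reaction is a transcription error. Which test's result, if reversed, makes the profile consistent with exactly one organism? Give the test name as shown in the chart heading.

As reported, no row in the chart matches all 10 reactions.
Reversing Bile esculin → still no organism matches.
Reversing H2S → still no organism matches.
Reversing Motility → still no organism matches.
Reversing Gram → still no organism matches.
Reversing Spores → still no organism matches.
Reversing indole production → still no organism matches.
Reversing Urease (to −) → unique match: Actinomyces israelii.
Reversing Catalase → still no organism matches.
Reversing Nitrate → still no organism matches.
Reversing esculin hydrolysis → still no organism matches.

Urease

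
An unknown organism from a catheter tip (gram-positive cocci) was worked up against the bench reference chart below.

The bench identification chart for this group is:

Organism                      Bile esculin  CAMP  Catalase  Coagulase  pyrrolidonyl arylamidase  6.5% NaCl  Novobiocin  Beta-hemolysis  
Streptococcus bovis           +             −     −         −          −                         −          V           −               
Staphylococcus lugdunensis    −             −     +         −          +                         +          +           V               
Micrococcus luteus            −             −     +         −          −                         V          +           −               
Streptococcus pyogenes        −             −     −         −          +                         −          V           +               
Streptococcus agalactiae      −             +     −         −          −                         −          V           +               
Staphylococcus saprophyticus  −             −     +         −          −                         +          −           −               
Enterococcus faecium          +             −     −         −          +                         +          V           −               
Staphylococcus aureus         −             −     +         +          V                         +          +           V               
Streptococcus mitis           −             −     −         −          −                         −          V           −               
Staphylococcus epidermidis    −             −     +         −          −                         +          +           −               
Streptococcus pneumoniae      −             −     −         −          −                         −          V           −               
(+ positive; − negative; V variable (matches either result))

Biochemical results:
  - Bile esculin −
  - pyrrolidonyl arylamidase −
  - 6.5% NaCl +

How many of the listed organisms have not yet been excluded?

pyrrolidonyl arylamidase −: excludes Staphylococcus lugdunensis, Streptococcus pyogenes, Enterococcus faecium — 8 left.
6.5% NaCl +: excludes Streptococcus bovis, Streptococcus agalactiae, Streptococcus mitis, Streptococcus pneumoniae — 4 left.
Bile esculin −: all 4 remaining candidates are consistent.
Still consistent: Micrococcus luteus, Staphylococcus aureus, Staphylococcus epidermidis, Staphylococcus saprophyticus.

4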